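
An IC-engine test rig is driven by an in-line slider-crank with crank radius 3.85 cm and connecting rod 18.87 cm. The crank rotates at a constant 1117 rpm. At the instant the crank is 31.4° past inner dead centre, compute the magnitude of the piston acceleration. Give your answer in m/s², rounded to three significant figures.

ω = 2π·1117/60 = 117 rad/s
x(θ) = r cosθ + √(L² − r² sin²θ); with ω constant, a = ω²·d²x/dθ².
d²x/dθ² = −r cosθ − r²(cos2θ)/√u − r⁴ sin²2θ/(4u^{3/2}),  u = L² − r² sin²θ = 0.0352053 m².
Substituting r = 0.0385 m, L = 0.1887 m, θ = 31.4°: d²x/dθ² = -0.036538 m.
a = ω²·d²x/dθ² = (117)²·(-0.036538) = -499.94 m/s²;  |a| = 499.94 m/s².

500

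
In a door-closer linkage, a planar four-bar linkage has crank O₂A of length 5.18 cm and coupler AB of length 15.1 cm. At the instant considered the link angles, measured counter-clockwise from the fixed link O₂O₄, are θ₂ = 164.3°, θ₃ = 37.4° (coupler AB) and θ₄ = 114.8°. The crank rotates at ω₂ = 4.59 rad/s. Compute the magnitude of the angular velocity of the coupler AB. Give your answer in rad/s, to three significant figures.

1.23

ω₂ = 4.59 rad/s
Differentiating the loop-closure r₂e^{iθ₂}+r₃e^{iθ₃}=r₁+r₄e^{iθ₄} gives r₂ω₂e^{iθ₂}+r₃ω₃e^{iθ₃}=r₄ω₄e^{iθ₄}.
Eliminating the other unknown: ω₃ = r₂ω₂ sin(θ₄−θ₂) / [r₃ sin(θ₃−θ₄)].
Numerator sine = -0.76041; denominator sine = -0.97592.
Result = 0.0518·4.59·(-0.76041) / (0.151·(-0.97592)) = +1.2269 rad/s; magnitude 1.2269 rad/s.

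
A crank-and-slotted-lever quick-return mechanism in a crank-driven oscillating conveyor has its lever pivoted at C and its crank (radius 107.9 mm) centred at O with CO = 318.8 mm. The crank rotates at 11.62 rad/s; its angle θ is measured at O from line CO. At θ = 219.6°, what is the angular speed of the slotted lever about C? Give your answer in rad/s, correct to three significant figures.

2.87

ω = 11.62 rad/s
Crank pin A relative to C: A = (d + r cosθ, r sinθ); lever angle φ = atan2(r sinθ, d + r cosθ).
Differentiating tanφ: φ̇ = rω(d cosθ + r)/(d² + r² + 2dr cosθ).
d² + r² + 2dr cosθ = |CA|² = 0.0602668 m²;  d cosθ + r = -0.13774 m.
|ω_lever| = |0.1079·11.62·-0.13774| / 0.0602668 = 2.8656 rad/s.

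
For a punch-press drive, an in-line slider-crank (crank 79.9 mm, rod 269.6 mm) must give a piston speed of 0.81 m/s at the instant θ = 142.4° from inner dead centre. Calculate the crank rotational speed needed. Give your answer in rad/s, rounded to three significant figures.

21.8

For an in-line slider-crank, |v_piston| = rω|sinθ|·[1 + r cosθ/√(L² − r² sin²θ)].
With r = 0.0799 m, L = 0.2696 m, θ = 142.4°: the bracketed kinematic factor |dx/dθ| = 0.037112 m.
ω = v/|dx/dθ| = 0.81/0.037112 = 21.826 rad/s.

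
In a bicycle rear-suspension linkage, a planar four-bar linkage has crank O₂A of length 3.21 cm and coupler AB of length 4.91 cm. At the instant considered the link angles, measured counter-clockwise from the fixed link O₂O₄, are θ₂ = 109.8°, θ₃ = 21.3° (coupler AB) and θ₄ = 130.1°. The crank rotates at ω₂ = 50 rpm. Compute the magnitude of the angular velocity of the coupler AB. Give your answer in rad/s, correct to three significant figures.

ω₂ = 5.236 rad/s (from 50 rpm).
Differentiating the loop-closure r₂e^{iθ₂}+r₃e^{iθ₃}=r₁+r₄e^{iθ₄} gives r₂ω₂e^{iθ₂}+r₃ω₃e^{iθ₃}=r₄ω₄e^{iθ₄}.
Eliminating the other unknown: ω₃ = r₂ω₂ sin(θ₄−θ₂) / [r₃ sin(θ₃−θ₄)].
Numerator sine = +0.34694; denominator sine = -0.94665.
Result = 0.0321·5.236·(+0.34694) / (0.0491·(-0.94665)) = -1.2545 rad/s; magnitude 1.2545 rad/s.

1.25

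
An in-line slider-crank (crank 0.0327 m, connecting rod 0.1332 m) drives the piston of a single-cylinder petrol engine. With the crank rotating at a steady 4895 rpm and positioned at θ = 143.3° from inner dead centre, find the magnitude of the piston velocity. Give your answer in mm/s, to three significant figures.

ω = 2π·4895/60 = 512.6 rad/s
For an in-line slider-crank, x = r cosθ + √(L² − r² sin²θ), so v = −rω sinθ·[1 + r cosθ/√(L² − r² sin²θ)].
With r = 0.0327 m, L = 0.1332 m, θ = 143.3°: √(L² − r² sin²θ) = 0.13176 m.
v = −0.0327·512.6·0.59763·[1 + 0.0327·-0.80178/0.13176] = -8.0241 m/s.
|v| = 8.0241 m/s = 8024.1 mm/s.

8020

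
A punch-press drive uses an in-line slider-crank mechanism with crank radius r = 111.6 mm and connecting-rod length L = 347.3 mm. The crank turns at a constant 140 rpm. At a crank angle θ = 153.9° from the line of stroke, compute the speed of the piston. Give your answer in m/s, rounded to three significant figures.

0.510

ω = 2π·140/60 = 14.66 rad/s
For an in-line slider-crank, x = r cosθ + √(L² − r² sin²θ), so v = −rω sinθ·[1 + r cosθ/√(L² − r² sin²θ)].
With r = 0.1116 m, L = 0.3473 m, θ = 153.9°: √(L² − r² sin²θ) = 0.34381 m.
v = −0.1116·14.66·0.43994·[1 + 0.1116·-0.89803/0.34381] = -0.50998 m/s.
|v| = 0.50998 m/s.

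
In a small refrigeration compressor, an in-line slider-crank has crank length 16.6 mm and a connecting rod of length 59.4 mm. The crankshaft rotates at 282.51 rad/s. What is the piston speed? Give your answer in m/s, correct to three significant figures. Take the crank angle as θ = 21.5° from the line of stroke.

2.17

ω = 282.5 rad/s
For an in-line slider-crank, x = r cosθ + √(L² − r² sin²θ), so v = −rω sinθ·[1 + r cosθ/√(L² − r² sin²θ)].
With r = 0.0166 m, L = 0.0594 m, θ = 21.5°: √(L² − r² sin²θ) = 0.059088 m.
v = −0.0166·282.5·0.36650·[1 + 0.0166·0.93042/0.059088] = -2.168 m/s.
|v| = 2.168 m/s.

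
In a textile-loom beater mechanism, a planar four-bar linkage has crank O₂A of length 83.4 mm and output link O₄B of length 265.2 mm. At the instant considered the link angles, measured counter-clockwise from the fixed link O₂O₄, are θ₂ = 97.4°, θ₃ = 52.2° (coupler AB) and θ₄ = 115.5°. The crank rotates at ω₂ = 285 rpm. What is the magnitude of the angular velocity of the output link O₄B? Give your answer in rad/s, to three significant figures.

7.45

ω₂ = 29.85 rad/s (from 285 rpm).
Differentiating the loop-closure r₂e^{iθ₂}+r₃e^{iθ₃}=r₁+r₄e^{iθ₄} gives r₂ω₂e^{iθ₂}+r₃ω₃e^{iθ₃}=r₄ω₄e^{iθ₄}.
Eliminating the other unknown: ω₄ = r₂ω₂ sin(θ₂−θ₃) / [r₄ sin(θ₄−θ₃)].
Numerator sine = +0.70957; denominator sine = +0.89337.
Result = 0.0834·29.85·(+0.70957) / (0.2652·(+0.89337)) = +7.4547 rad/s; magnitude 7.4547 rad/s.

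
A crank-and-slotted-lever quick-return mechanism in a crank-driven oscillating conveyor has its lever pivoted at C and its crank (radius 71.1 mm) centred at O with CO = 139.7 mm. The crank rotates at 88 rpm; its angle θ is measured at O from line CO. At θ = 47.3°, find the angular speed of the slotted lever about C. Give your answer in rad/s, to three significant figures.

2.86

ω = 9.215 rad/s (from 88 rpm).
Crank pin A relative to C: A = (d + r cosθ, r sinθ); lever angle φ = atan2(r sinθ, d + r cosθ).
Differentiating tanφ: φ̇ = rω(d cosθ + r)/(d² + r² + 2dr cosθ).
d² + r² + 2dr cosθ = |CA|² = 0.0380432 m²;  d cosθ + r = +0.16584 m.
|ω_lever| = |0.0711·9.215·+0.16584| / 0.0380432 = 2.8562 rad/s.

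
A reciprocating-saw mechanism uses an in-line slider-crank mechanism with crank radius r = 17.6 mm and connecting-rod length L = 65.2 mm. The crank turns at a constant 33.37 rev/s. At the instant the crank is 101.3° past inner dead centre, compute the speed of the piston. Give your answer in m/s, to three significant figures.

ω = 2π·33.4 = 209.7 rad/s
For an in-line slider-crank, x = r cosθ + √(L² − r² sin²θ), so v = −rω sinθ·[1 + r cosθ/√(L² − r² sin²θ)].
With r = 0.0176 m, L = 0.0652 m, θ = 101.3°: √(L² − r² sin²θ) = 0.062874 m.
v = −0.0176·209.7·0.98061·[1 + 0.0176·-0.19595/0.062874] = -3.4202 m/s.
|v| = 3.4202 m/s.

3.42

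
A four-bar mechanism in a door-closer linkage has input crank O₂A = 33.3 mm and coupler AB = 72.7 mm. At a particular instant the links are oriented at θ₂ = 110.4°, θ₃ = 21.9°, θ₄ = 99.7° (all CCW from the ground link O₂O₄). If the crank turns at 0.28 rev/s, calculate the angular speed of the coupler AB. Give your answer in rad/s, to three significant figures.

0.153

ω₂ = 1.759 rad/s (from 0.28 rev/s).
Differentiating the loop-closure r₂e^{iθ₂}+r₃e^{iθ₃}=r₁+r₄e^{iθ₄} gives r₂ω₂e^{iθ₂}+r₃ω₃e^{iθ₃}=r₄ω₄e^{iθ₄}.
Eliminating the other unknown: ω₃ = r₂ω₂ sin(θ₄−θ₂) / [r₃ sin(θ₃−θ₄)].
Numerator sine = -0.18567; denominator sine = -0.97742.
Result = 0.0333·1.759·(-0.18567) / (0.0727·(-0.97742)) = +0.15307 rad/s; magnitude 0.15307 rad/s.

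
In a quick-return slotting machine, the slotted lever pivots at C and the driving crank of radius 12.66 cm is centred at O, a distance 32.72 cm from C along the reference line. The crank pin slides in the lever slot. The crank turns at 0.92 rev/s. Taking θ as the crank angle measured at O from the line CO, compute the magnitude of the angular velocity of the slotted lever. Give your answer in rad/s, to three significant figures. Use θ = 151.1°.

2.31

ω = 5.781 rad/s (from 0.92 rev/s).
Crank pin A relative to C: A = (d + r cosθ, r sinθ); lever angle φ = atan2(r sinθ, d + r cosθ).
Differentiating tanφ: φ̇ = rω(d cosθ + r)/(d² + r² + 2dr cosθ).
d² + r² + 2dr cosθ = |CA|² = 0.0505578 m²;  d cosθ + r = -0.15985 m.
|ω_lever| = |0.1266·5.781·-0.15985| / 0.0505578 = 2.3138 rad/s.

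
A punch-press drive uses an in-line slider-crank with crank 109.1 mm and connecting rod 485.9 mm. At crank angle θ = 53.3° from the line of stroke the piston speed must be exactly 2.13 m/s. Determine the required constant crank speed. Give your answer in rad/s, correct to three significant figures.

For an in-line slider-crank, |v_piston| = rω|sinθ|·[1 + r cosθ/√(L² − r² sin²θ)].
With r = 0.1091 m, L = 0.4859 m, θ = 53.3°: the bracketed kinematic factor |dx/dθ| = 0.099406 m.
ω = v/|dx/dθ| = 2.13/0.099406 = 21.427 rad/s.

21.4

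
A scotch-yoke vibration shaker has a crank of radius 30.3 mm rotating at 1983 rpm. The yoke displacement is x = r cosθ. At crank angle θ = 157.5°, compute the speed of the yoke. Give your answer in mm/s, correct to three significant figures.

ω = 207.7 rad/s (from 1983 rpm).
x = r cosθ ⇒ ẋ = −rω sinθ.
|v| = rω|sinθ| = 0.0303·207.7·|sin 157.5°| = 2.4079 m/s = 2407.9 mm/s.

2410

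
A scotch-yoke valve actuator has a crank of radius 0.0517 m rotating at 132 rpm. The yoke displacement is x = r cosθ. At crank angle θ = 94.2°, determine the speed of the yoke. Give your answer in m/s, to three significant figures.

0.713

ω = 13.82 rad/s (from 132 rpm).
x = r cosθ ⇒ ẋ = −rω sinθ.
|v| = rω|sinθ| = 0.0517·13.82·|sin 94.2°| = 0.71273 m/s.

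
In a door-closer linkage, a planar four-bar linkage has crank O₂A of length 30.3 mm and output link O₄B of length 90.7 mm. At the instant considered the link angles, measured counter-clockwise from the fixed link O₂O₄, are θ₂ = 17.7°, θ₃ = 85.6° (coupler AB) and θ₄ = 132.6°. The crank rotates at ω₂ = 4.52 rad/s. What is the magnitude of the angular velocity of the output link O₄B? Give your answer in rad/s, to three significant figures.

ω₂ = 4.52 rad/s
Differentiating the loop-closure r₂e^{iθ₂}+r₃e^{iθ₃}=r₁+r₄e^{iθ₄} gives r₂ω₂e^{iθ₂}+r₃ω₃e^{iθ₃}=r₄ω₄e^{iθ₄}.
Eliminating the other unknown: ω₄ = r₂ω₂ sin(θ₂−θ₃) / [r₄ sin(θ₄−θ₃)].
Numerator sine = -0.92653; denominator sine = +0.73135.
Result = 0.0303·4.52·(-0.92653) / (0.0907·(+0.73135)) = -1.913 rad/s; magnitude 1.913 rad/s.

1.91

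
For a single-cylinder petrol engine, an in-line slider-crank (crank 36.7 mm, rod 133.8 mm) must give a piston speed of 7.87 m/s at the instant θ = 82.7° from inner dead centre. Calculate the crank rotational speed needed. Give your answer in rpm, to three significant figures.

For an in-line slider-crank, |v_piston| = rω|sinθ|·[1 + r cosθ/√(L² − r² sin²θ)].
With r = 0.0367 m, L = 0.1338 m, θ = 82.7°: the bracketed kinematic factor |dx/dθ| = 0.037721 m.
ω = v/|dx/dθ| = 7.87/0.037721 = 208.64 rad/s.
N = 60ω/(2π) = 1992.3 rpm.

1990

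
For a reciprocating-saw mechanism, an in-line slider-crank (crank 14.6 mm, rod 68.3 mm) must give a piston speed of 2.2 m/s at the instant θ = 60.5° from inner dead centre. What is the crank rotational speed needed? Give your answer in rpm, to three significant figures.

1490

For an in-line slider-crank, |v_piston| = rω|sinθ|·[1 + r cosθ/√(L² − r² sin²θ)].
With r = 0.0146 m, L = 0.0683 m, θ = 60.5°: the bracketed kinematic factor |dx/dθ| = 0.014069 m.
ω = v/|dx/dθ| = 2.2/0.014069 = 156.38 rad/s.
N = 60ω/(2π) = 1493.3 rpm.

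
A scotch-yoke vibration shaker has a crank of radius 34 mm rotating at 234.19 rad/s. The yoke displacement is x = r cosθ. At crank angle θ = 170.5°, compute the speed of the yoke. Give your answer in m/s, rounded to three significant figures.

1.31

ω = 234.2 rad/s
x = r cosθ ⇒ ẋ = −rω sinθ.
|v| = rω|sinθ| = 0.034·234.2·|sin 170.5°| = 1.3142 m/s.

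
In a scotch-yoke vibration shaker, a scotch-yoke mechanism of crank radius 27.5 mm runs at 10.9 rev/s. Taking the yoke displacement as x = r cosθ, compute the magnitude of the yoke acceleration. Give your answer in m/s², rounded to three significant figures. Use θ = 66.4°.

51.6

ω = 68.49 rad/s (from 10.9 rev/s).
x = r cosθ ⇒ ẍ = −rω² cosθ (ω constant).
|a| = rω²|cosθ| = 0.0275·(68.49)²·|cos 66.4°| = 51.64 m/s².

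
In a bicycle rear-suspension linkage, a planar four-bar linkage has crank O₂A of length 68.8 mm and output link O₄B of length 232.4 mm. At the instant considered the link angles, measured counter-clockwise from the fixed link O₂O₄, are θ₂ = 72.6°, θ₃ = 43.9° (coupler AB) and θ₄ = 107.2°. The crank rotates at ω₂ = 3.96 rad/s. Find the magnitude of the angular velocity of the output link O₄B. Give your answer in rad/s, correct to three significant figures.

0.630

ω₂ = 3.96 rad/s
Differentiating the loop-closure r₂e^{iθ₂}+r₃e^{iθ₃}=r₁+r₄e^{iθ₄} gives r₂ω₂e^{iθ₂}+r₃ω₃e^{iθ₃}=r₄ω₄e^{iθ₄}.
Eliminating the other unknown: ω₄ = r₂ω₂ sin(θ₂−θ₃) / [r₄ sin(θ₄−θ₃)].
Numerator sine = +0.48022; denominator sine = +0.89337.
Result = 0.0688·3.96·(+0.48022) / (0.2324·(+0.89337)) = +0.63017 rad/s; magnitude 0.63017 rad/s.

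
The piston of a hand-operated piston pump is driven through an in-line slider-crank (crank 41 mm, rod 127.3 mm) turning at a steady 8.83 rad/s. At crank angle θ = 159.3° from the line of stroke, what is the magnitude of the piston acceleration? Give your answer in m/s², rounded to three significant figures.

ω = 8.83 rad/s
x(θ) = r cosθ + √(L² − r² sin²θ); with ω constant, a = ω²·d²x/dθ².
d²x/dθ² = −r cosθ − r²(cos2θ)/√u − r⁴ sin²2θ/(4u^{3/2}),  u = L² − r² sin²θ = 0.0159953 m².
Substituting r = 0.041 m, L = 0.1273 m, θ = 159.3°: d²x/dθ² = +0.02823 m.
a = ω²·d²x/dθ² = (8.83)²·(+0.02823) = +2.2011 m/s²;  |a| = 2.2011 m/s².

2.20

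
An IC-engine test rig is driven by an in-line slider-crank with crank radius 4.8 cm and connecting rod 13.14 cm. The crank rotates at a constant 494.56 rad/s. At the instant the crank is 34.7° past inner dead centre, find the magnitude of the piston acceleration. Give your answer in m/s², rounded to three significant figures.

ω = 494.6 rad/s
x(θ) = r cosθ + √(L² − r² sin²θ); with ω constant, a = ω²·d²x/dθ².
d²x/dθ² = −r cosθ − r²(cos2θ)/√u − r⁴ sin²2θ/(4u^{3/2}),  u = L² − r² sin²θ = 0.0165193 m².
Substituting r = 0.048 m, L = 0.1314 m, θ = 34.7°: d²x/dθ² = -0.046318 m.
a = ω²·d²x/dθ² = (494.6)²·(-0.046318) = -11329 m/s²;  |a| = 11329 m/s².

11300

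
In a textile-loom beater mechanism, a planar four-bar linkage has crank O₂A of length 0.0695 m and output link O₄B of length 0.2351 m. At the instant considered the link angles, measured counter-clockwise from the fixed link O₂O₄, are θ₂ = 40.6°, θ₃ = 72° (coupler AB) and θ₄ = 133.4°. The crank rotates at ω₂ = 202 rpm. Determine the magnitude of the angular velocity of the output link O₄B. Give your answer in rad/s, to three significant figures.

ω₂ = 21.15 rad/s (from 202 rpm).
Differentiating the loop-closure r₂e^{iθ₂}+r₃e^{iθ₃}=r₁+r₄e^{iθ₄} gives r₂ω₂e^{iθ₂}+r₃ω₃e^{iθ₃}=r₄ω₄e^{iθ₄}.
Eliminating the other unknown: ω₄ = r₂ω₂ sin(θ₂−θ₃) / [r₄ sin(θ₄−θ₃)].
Numerator sine = -0.52101; denominator sine = +0.87798.
Result = 0.0695·21.15·(-0.52101) / (0.2351·(+0.87798)) = -3.7108 rad/s; magnitude 3.7108 rad/s.

3.71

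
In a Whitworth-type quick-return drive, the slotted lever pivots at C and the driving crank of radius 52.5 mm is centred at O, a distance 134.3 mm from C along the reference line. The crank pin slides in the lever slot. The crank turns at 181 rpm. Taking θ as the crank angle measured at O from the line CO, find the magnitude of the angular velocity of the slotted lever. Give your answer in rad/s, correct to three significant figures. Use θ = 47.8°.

4.69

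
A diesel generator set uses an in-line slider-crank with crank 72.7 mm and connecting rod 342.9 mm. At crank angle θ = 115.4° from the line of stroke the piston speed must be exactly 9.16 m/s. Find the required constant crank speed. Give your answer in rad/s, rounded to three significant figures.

154

For an in-line slider-crank, |v_piston| = rω|sinθ|·[1 + r cosθ/√(L² − r² sin²θ)].
With r = 0.0727 m, L = 0.3429 m, θ = 115.4°: the bracketed kinematic factor |dx/dθ| = 0.059588 m.
ω = v/|dx/dθ| = 9.16/0.059588 = 153.72 rad/s.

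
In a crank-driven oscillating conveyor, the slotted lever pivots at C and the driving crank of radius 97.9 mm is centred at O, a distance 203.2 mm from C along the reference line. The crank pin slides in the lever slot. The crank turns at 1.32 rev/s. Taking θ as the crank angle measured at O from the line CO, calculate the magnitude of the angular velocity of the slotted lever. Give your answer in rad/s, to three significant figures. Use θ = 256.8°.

ω = 8.294 rad/s (from 1.32 rev/s).
Crank pin A relative to C: A = (d + r cosθ, r sinθ); lever angle φ = atan2(r sinθ, d + r cosθ).
Differentiating tanφ: φ̇ = rω(d cosθ + r)/(d² + r² + 2dr cosθ).
d² + r² + 2dr cosθ = |CA|² = 0.0417894 m²;  d cosθ + r = +0.051499 m.
|ω_lever| = |0.0979·8.294·+0.051499| / 0.0417894 = 1.0006 rad/s.

1.00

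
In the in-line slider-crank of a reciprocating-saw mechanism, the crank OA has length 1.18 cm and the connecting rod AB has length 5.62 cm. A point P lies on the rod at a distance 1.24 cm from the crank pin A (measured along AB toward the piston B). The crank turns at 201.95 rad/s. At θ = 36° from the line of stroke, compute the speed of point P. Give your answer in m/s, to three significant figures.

2.09

ω = 201.9 rad/s.  Crank-pin speed |V_A| = rω = 2.383 m/s, perpendicular to OA.
Rod angle: sinφ = −(r/L) sinθ ⇒ φ = -7.089°; ω_rod = −rω cosθ/√(L²−r²sin²θ) = -34.568 rad/s.
V_P = V_A + ω_rod × AP, with AP = 0.0124 m along the rod.
Components: V_Px = −rω sinθ − a·ω_rod·sinφ = -1.4536 m/s;  V_Py = rω cosθ + a·ω_rod·cosφ = +1.5025 m/s.
|V_P| = √(V_Px² + V_Py²) = 2.0906 m/s.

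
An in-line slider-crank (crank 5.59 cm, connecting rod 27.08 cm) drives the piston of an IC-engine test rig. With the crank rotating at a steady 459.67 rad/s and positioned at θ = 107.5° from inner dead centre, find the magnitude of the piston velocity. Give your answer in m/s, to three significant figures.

ω = 459.7 rad/s
For an in-line slider-crank, x = r cosθ + √(L² − r² sin²θ), so v = −rω sinθ·[1 + r cosθ/√(L² − r² sin²θ)].
With r = 0.0559 m, L = 0.2708 m, θ = 107.5°: √(L² − r² sin²θ) = 0.2655 m.
v = −0.0559·459.7·0.95372·[1 + 0.0559·-0.30071/0.2655] = -22.955 m/s.
|v| = 22.955 m/s.

23.0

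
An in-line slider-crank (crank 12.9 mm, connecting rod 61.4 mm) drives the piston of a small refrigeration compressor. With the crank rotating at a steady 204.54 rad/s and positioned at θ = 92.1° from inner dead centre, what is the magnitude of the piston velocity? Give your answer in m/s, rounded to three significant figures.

2.62

ω = 204.5 rad/s
For an in-line slider-crank, x = r cosθ + √(L² − r² sin²θ), so v = −rω sinθ·[1 + r cosθ/√(L² − r² sin²θ)].
With r = 0.0129 m, L = 0.0614 m, θ = 92.1°: √(L² − r² sin²θ) = 0.060031 m.
v = −0.0129·204.5·0.99933·[1 + 0.0129·-0.03664/0.060031] = -2.616 m/s.
|v| = 2.616 m/s.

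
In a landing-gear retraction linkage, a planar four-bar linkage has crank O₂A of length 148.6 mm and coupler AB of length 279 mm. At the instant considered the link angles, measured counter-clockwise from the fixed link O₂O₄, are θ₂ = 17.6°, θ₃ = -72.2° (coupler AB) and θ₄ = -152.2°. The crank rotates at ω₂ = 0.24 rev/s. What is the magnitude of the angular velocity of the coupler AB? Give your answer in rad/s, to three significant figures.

ω₂ = 1.508 rad/s (from 0.24 rev/s).
Differentiating the loop-closure r₂e^{iθ₂}+r₃e^{iθ₃}=r₁+r₄e^{iθ₄} gives r₂ω₂e^{iθ₂}+r₃ω₃e^{iθ₃}=r₄ω₄e^{iθ₄}.
Eliminating the other unknown: ω₃ = r₂ω₂ sin(θ₄−θ₂) / [r₃ sin(θ₃−θ₄)].
Numerator sine = -0.17708; denominator sine = +0.98481.
Result = 0.1486·1.508·(-0.17708) / (0.279·(+0.98481)) = -0.14442 rad/s; magnitude 0.14442 rad/s.

0.144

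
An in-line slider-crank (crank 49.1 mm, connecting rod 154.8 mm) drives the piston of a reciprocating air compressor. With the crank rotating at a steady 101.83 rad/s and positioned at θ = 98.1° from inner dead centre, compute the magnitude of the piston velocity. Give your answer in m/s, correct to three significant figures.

ω = 101.8 rad/s
For an in-line slider-crank, x = r cosθ + √(L² − r² sin²θ), so v = −rω sinθ·[1 + r cosθ/√(L² − r² sin²θ)].
With r = 0.0491 m, L = 0.1548 m, θ = 98.1°: √(L² − r² sin²θ) = 0.14697 m.
v = −0.0491·101.8·0.99002·[1 + 0.0491·-0.14090/0.14697] = -4.717 m/s.
|v| = 4.717 m/s.

4.72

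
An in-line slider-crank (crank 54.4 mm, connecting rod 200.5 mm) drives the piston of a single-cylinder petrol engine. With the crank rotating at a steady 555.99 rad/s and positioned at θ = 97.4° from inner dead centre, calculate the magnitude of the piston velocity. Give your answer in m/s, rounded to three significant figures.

28.9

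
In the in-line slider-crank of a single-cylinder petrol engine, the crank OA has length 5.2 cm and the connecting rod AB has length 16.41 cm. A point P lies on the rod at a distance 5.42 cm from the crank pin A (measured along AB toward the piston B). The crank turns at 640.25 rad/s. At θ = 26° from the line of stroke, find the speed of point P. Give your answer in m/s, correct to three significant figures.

25.6

ω = 640.2 rad/s.  Crank-pin speed |V_A| = rω = 33.293 m/s, perpendicular to OA.
Rod angle: sinφ = −(r/L) sinθ ⇒ φ = -7.985°; ω_rod = −rω cosθ/√(L²−r²sin²θ) = -184.13 rad/s.
V_P = V_A + ω_rod × AP, with AP = 0.0542 m along the rod.
Components: V_Px = −rω sinθ − a·ω_rod·sinφ = -15.981 m/s;  V_Py = rω cosθ + a·ω_rod·cosφ = +20.04 m/s.
|V_P| = √(V_Px² + V_Py²) = 25.632 m/s.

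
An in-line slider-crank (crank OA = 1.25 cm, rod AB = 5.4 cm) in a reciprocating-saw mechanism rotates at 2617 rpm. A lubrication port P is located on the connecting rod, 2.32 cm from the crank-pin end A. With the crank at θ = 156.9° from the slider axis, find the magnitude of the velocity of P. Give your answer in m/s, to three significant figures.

ω = 274.1 rad/s.  Crank-pin speed |V_A| = rω = 3.4256 m/s, perpendicular to OA.
Rod angle: sinφ = −(r/L) sinθ ⇒ φ = -5.211°; ω_rod = −rω cosθ/√(L²−r²sin²θ) = +58.594 rad/s.
V_P = V_A + ω_rod × AP, with AP = 0.0232 m along the rod.
Components: V_Px = −rω sinθ − a·ω_rod·sinφ = -1.2206 m/s;  V_Py = rω cosθ + a·ω_rod·cosφ = -1.7972 m/s.
|V_P| = √(V_Px² + V_Py²) = 2.1725 m/s.

2.17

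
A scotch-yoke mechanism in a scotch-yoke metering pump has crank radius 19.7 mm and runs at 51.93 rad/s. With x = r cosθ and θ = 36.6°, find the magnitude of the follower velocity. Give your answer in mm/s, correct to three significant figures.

610

ω = 51.93 rad/s
x = r cosθ ⇒ ẋ = −rω sinθ.
|v| = rω|sinθ| = 0.0197·51.93·|sin 36.6°| = 0.60995 m/s = 609.95 mm/s.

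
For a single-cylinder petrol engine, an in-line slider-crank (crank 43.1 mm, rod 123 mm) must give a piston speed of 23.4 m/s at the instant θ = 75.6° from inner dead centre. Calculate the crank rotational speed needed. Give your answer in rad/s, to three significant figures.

513

For an in-line slider-crank, |v_piston| = rω|sinθ|·[1 + r cosθ/√(L² − r² sin²θ)].
With r = 0.0431 m, L = 0.123 m, θ = 75.6°: the bracketed kinematic factor |dx/dθ| = 0.045613 m.
ω = v/|dx/dθ| = 23.4/0.045613 = 513.01 rad/s.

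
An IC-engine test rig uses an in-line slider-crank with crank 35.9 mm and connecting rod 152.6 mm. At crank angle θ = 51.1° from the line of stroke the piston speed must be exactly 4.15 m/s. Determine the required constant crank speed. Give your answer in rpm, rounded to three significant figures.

For an in-line slider-crank, |v_piston| = rω|sinθ|·[1 + r cosθ/√(L² − r² sin²θ)].
With r = 0.0359 m, L = 0.1526 m, θ = 51.1°: the bracketed kinematic factor |dx/dθ| = 0.032137 m.
ω = v/|dx/dθ| = 4.15/0.032137 = 129.13 rad/s.
N = 60ω/(2π) = 1233.1 rpm.

1230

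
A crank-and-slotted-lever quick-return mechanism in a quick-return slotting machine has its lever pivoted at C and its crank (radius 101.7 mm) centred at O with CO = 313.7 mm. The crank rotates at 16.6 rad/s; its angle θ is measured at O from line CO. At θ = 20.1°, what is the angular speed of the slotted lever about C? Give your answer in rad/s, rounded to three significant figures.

3.97

ω = 16.6 rad/s
Crank pin A relative to C: A = (d + r cosθ, r sinθ); lever angle φ = atan2(r sinθ, d + r cosθ).
Differentiating tanφ: φ̇ = rω(d cosθ + r)/(d² + r² + 2dr cosθ).
d² + r² + 2dr cosθ = |CA|² = 0.168671 m²;  d cosθ + r = +0.39629 m.
|ω_lever| = |0.1017·16.6·+0.39629| / 0.168671 = 3.9665 rad/s.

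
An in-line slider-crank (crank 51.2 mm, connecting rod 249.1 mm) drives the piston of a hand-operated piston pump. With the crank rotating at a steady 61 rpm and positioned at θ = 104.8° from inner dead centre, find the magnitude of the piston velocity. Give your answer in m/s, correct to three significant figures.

0.299

ω = 2π·61/60 = 6.388 rad/s
For an in-line slider-crank, x = r cosθ + √(L² − r² sin²θ), so v = −rω sinθ·[1 + r cosθ/√(L² − r² sin²θ)].
With r = 0.0512 m, L = 0.2491 m, θ = 104.8°: √(L² − r² sin²θ) = 0.24413 m.
v = −0.0512·6.388·0.96682·[1 + 0.0512·-0.25545/0.24413] = -0.29927 m/s.
|v| = 0.29927 m/s.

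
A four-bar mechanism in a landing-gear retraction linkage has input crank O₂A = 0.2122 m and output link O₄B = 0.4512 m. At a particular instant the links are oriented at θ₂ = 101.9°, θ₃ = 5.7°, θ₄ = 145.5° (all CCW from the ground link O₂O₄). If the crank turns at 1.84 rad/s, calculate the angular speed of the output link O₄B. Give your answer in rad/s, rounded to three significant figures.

ω₂ = 1.84 rad/s
Differentiating the loop-closure r₂e^{iθ₂}+r₃e^{iθ₃}=r₁+r₄e^{iθ₄} gives r₂ω₂e^{iθ₂}+r₃ω₃e^{iθ₃}=r₄ω₄e^{iθ₄}.
Eliminating the other unknown: ω₄ = r₂ω₂ sin(θ₂−θ₃) / [r₄ sin(θ₄−θ₃)].
Numerator sine = +0.99415; denominator sine = +0.64546.
Result = 0.2122·1.84·(+0.99415) / (0.4512·(+0.64546)) = +1.3328 rad/s; magnitude 1.3328 rad/s.

1.33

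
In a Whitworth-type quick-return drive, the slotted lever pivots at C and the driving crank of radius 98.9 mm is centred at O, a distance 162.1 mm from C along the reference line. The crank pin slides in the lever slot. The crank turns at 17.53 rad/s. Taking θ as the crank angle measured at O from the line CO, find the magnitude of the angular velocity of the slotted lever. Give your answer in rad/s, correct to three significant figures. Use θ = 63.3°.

5.90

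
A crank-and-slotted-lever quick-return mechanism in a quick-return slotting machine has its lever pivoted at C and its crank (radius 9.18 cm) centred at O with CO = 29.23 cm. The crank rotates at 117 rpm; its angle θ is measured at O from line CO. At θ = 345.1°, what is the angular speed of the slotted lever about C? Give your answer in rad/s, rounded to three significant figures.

2.89

ω = 12.25 rad/s (from 117 rpm).
Crank pin A relative to C: A = (d + r cosθ, r sinθ); lever angle φ = atan2(r sinθ, d + r cosθ).
Differentiating tanφ: φ̇ = rω(d cosθ + r)/(d² + r² + 2dr cosθ).
d² + r² + 2dr cosθ = |CA|² = 0.145728 m²;  d cosθ + r = +0.37427 m.
|ω_lever| = |0.0918·12.25·+0.37427| / 0.145728 = 2.8887 rad/s.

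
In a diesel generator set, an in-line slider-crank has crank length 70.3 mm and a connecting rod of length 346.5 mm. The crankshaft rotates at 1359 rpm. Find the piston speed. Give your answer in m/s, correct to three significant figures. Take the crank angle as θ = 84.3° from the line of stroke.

10.2

ω = 2π·1359/60 = 142.3 rad/s
For an in-line slider-crank, x = r cosθ + √(L² − r² sin²θ), so v = −rω sinθ·[1 + r cosθ/√(L² − r² sin²θ)].
With r = 0.0703 m, L = 0.3465 m, θ = 84.3°: √(L² − r² sin²θ) = 0.33937 m.
v = −0.0703·142.3·0.99506·[1 + 0.0703·0.09932/0.33937] = -10.16 m/s.
|v| = 10.16 m/s.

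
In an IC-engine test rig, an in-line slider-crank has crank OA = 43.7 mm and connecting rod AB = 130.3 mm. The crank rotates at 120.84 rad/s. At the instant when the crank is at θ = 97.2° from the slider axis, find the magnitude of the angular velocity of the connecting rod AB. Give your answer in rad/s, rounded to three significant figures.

ω = 120.8 rad/s
The rod makes angle φ with the slider axis where L sinφ = r sinθ; differentiating, L cosφ·φ̇ = r ω cosθ.
L cosφ = √(L² − r² sin²θ) = 0.12288 m.
|ω_rod| = r ω |cosθ| / √(L² − r² sin²θ) = 0.0437·120.8·0.12533/0.12288 = 5.3863 rad/s.

5.39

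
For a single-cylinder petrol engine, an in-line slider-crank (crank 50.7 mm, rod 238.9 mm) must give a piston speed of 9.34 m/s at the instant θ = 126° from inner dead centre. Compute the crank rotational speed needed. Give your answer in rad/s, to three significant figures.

For an in-line slider-crank, |v_piston| = rω|sinθ|·[1 + r cosθ/√(L² − r² sin²θ)].
With r = 0.0507 m, L = 0.2389 m, θ = 126°: the bracketed kinematic factor |dx/dθ| = 0.035824 m.
ω = v/|dx/dθ| = 9.34/0.035824 = 260.72 rad/s.

261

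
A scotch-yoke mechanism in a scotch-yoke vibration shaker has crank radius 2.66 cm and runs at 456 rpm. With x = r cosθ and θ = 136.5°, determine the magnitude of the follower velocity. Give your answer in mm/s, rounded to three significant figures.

ω = 47.75 rad/s (from 456 rpm).
x = r cosθ ⇒ ẋ = −rω sinθ.
|v| = rω|sinθ| = 0.0266·47.75·|sin 136.5°| = 0.87435 m/s = 874.35 mm/s.

874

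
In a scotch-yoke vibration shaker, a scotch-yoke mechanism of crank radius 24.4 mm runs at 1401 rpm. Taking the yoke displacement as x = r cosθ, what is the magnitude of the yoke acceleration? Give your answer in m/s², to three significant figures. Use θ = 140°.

402

ω = 146.7 rad/s (from 1401 rpm).
x = r cosθ ⇒ ẍ = −rω² cosθ (ω constant).
|a| = rω²|cosθ| = 0.0244·(146.7)²·|cos 140°| = 402.33 m/s².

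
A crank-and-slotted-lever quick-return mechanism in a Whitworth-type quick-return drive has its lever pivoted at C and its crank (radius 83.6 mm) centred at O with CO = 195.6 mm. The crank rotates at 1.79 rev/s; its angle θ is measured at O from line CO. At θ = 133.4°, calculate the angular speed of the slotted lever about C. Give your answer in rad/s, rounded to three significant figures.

2.10

ω = 11.25 rad/s (from 1.79 rev/s).
Crank pin A relative to C: A = (d + r cosθ, r sinθ); lever angle φ = atan2(r sinθ, d + r cosθ).
Differentiating tanφ: φ̇ = rω(d cosθ + r)/(d² + r² + 2dr cosθ).
d² + r² + 2dr cosθ = |CA|² = 0.0227776 m²;  d cosθ + r = -0.050794 m.
|ω_lever| = |0.0836·11.25·-0.050794| / 0.0227776 = 2.0967 rad/s.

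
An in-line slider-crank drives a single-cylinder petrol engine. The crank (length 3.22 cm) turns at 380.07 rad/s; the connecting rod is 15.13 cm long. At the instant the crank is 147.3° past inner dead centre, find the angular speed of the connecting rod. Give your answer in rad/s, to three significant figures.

ω = 380.1 rad/s
The rod makes angle φ with the slider axis where L sinφ = r sinθ; differentiating, L cosφ·φ̇ = r ω cosθ.
L cosφ = √(L² − r² sin²θ) = 0.1503 m.
|ω_rod| = r ω |cosθ| / √(L² − r² sin²θ) = 0.0322·380.1·0.84151/0.1503 = 68.522 rad/s.

68.5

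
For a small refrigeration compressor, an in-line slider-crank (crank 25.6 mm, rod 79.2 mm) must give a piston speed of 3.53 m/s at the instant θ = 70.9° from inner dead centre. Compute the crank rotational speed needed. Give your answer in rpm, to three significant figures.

For an in-line slider-crank, |v_piston| = rω|sinθ|·[1 + r cosθ/√(L² − r² sin²θ)].
With r = 0.0256 m, L = 0.0792 m, θ = 70.9°: the bracketed kinematic factor |dx/dθ| = 0.026878 m.
ω = v/|dx/dθ| = 3.53/0.026878 = 131.34 rad/s.
N = 60ω/(2π) = 1254.2 rpm.

1250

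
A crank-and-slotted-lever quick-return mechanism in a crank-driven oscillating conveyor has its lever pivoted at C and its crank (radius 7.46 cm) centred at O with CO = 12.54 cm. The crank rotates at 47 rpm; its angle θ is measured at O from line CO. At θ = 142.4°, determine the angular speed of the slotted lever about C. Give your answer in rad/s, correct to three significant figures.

ω = 4.922 rad/s (from 47 rpm).
Crank pin A relative to C: A = (d + r cosθ, r sinθ); lever angle φ = atan2(r sinθ, d + r cosθ).
Differentiating tanφ: φ̇ = rω(d cosθ + r)/(d² + r² + 2dr cosθ).
d² + r² + 2dr cosθ = |CA|² = 0.00646683 m²;  d cosθ + r = -0.024753 m.
|ω_lever| = |0.0746·4.922·-0.024753| / 0.00646683 = 1.4054 rad/s.

1.41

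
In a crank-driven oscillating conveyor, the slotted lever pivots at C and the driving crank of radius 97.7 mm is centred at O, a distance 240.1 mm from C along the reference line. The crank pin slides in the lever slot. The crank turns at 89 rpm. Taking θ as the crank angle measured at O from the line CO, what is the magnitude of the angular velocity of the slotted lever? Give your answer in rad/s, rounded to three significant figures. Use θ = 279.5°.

1.67

ω = 9.32 rad/s (from 89 rpm).
Crank pin A relative to C: A = (d + r cosθ, r sinθ); lever angle φ = atan2(r sinθ, d + r cosθ).
Differentiating tanφ: φ̇ = rω(d cosθ + r)/(d² + r² + 2dr cosθ).
d² + r² + 2dr cosθ = |CA|² = 0.0749366 m²;  d cosθ + r = +0.13733 m.
|ω_lever| = |0.0977·9.32·+0.13733| / 0.0749366 = 1.6687 rad/s.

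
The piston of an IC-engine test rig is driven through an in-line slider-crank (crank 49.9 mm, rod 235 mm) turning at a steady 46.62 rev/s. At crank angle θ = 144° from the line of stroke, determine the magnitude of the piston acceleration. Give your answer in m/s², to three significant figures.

3170

ω = 2π·46.6 = 292.9 rad/s
x(θ) = r cosθ + √(L² − r² sin²θ); with ω constant, a = ω²·d²x/dθ².
d²x/dθ² = −r cosθ − r²(cos2θ)/√u − r⁴ sin²2θ/(4u^{3/2}),  u = L² − r² sin²θ = 0.0543647 m².
Substituting r = 0.0499 m, L = 0.235 m, θ = 144°: d²x/dθ² = +0.036959 m.
a = ω²·d²x/dθ² = (292.9)²·(+0.036959) = +3171.2 m/s²;  |a| = 3171.2 m/s².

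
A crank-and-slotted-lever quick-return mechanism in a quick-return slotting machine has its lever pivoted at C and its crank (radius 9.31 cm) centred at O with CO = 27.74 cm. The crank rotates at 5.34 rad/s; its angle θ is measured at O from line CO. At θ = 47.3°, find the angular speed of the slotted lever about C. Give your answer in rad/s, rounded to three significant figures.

1.16

ω = 5.34 rad/s
Crank pin A relative to C: A = (d + r cosθ, r sinθ); lever angle φ = atan2(r sinθ, d + r cosθ).
Differentiating tanφ: φ̇ = rω(d cosθ + r)/(d² + r² + 2dr cosθ).
d² + r² + 2dr cosθ = |CA|² = 0.120647 m²;  d cosθ + r = +0.28122 m.
|ω_lever| = |0.0931·5.34·+0.28122| / 0.120647 = 1.1588 rad/s.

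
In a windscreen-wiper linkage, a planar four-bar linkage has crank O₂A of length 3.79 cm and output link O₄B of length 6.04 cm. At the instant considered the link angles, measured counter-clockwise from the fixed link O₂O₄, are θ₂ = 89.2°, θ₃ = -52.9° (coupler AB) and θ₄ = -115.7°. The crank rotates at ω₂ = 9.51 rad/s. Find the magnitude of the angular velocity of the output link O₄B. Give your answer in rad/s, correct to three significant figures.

4.12

ω₂ = 9.51 rad/s
Differentiating the loop-closure r₂e^{iθ₂}+r₃e^{iθ₃}=r₁+r₄e^{iθ₄} gives r₂ω₂e^{iθ₂}+r₃ω₃e^{iθ₃}=r₄ω₄e^{iθ₄}.
Eliminating the other unknown: ω₄ = r₂ω₂ sin(θ₂−θ₃) / [r₄ sin(θ₄−θ₃)].
Numerator sine = +0.61429; denominator sine = -0.88942.
Result = 0.0379·9.51·(+0.61429) / (0.0604·(-0.88942)) = -4.1214 rad/s; magnitude 4.1214 rad/s.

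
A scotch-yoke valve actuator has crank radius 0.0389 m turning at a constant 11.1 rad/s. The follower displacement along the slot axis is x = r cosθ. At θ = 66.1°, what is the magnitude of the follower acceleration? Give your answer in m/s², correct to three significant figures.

1.94

ω = 11.1 rad/s
x = r cosθ ⇒ ẍ = −rω² cosθ (ω constant).
|a| = rω²|cosθ| = 0.0389·(11.1)²·|cos 66.1°| = 1.9418 m/s².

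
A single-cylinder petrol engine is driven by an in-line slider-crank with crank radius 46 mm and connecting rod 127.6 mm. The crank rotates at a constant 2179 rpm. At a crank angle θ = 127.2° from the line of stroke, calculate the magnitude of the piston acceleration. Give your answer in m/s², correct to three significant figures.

1660

ω = 2π·2179/60 = 228.2 rad/s
x(θ) = r cosθ + √(L² − r² sin²θ); with ω constant, a = ω²·d²x/dθ².
d²x/dθ² = −r cosθ − r²(cos2θ)/√u − r⁴ sin²2θ/(4u^{3/2}),  u = L² − r² sin²θ = 0.0149392 m².
Substituting r = 0.046 m, L = 0.1276 m, θ = 127.2°: d²x/dθ² = +0.031898 m.
a = ω²·d²x/dθ² = (228.2)²·(+0.031898) = +1660.9 m/s²;  |a| = 1660.9 m/s².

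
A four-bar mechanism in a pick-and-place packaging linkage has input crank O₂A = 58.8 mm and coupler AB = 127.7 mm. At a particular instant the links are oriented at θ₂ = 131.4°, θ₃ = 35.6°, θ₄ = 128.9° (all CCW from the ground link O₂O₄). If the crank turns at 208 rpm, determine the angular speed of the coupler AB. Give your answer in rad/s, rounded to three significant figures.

0.438

ω₂ = 21.78 rad/s (from 208 rpm).
Differentiating the loop-closure r₂e^{iθ₂}+r₃e^{iθ₃}=r₁+r₄e^{iθ₄} gives r₂ω₂e^{iθ₂}+r₃ω₃e^{iθ₃}=r₄ω₄e^{iθ₄}.
Eliminating the other unknown: ω₃ = r₂ω₂ sin(θ₄−θ₂) / [r₃ sin(θ₃−θ₄)].
Numerator sine = -0.04362; denominator sine = -0.99834.
Result = 0.0588·21.78·(-0.04362) / (0.1277·(-0.99834)) = +0.43821 rad/s; magnitude 0.43821 rad/s.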